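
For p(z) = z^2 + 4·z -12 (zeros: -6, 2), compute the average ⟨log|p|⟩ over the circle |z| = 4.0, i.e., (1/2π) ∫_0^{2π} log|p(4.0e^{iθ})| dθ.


Zeros: -6, 2; r = 4.0.
Inside |z| < r: 2. Outside (|z| ≥ r): -6.
p(0) = -12, so log|p(0)| = log(12) = 2.4849.
Apply Jensen: I(r) = log|p(0)| + Σ_k log(r/|z_k|), summed over zeros inside |z| < r.
  log(r/|z_k|) for z_k = 2: log(4.0/2) = 0.6931
  Outside zeros (-6) contribute nothing to the Jensen sum.
Sum over inside zeros: 0.6931.
I(r) = log|p(0)| + (inside sum) = 2.4849 + 0.6931 = 3.1781.
Note: since some zeros are outside |z| ≤ r, the simplified n·log(r) form does NOT apply — only the inside zeros contribute.

I(r) ≈ 3.1781.


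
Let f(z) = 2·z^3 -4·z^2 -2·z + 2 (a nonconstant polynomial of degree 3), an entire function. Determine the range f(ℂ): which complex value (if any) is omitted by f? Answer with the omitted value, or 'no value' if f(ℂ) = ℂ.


Little Picard bounds the complement of f(ℂ) to at most one point.
For every w ∈ ℂ, the equation p(z) − w = 0 is a nonconstant polynomial in z and hence has at least one root by the fundamental theorem of algebra. So p is surjective onto ℂ, omitting no value.

Omitted value: no value.


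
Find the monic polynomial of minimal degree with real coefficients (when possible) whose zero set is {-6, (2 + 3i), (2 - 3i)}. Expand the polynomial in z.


The polynomial is p(z) = ∏_{α ∈ S} (z − α), where S = {-6, (2 + 3i), (2 - 3i)}.
Expanding the product yields: p(z) = z^3 + 2·z^2 -11·z + 78.
Note conjugate pairs combine to real quadratics: (z − (2+3i))(z − (2−3i)) = z² − 4z + 13.
The resulting polynomial has degree 3 and real coefficients as required.

p(z) = z^3 + 2·z^2 -11·z + 78.


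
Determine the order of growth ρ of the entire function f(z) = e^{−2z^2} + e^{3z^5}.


Each summand is entire of order 2 and 5 respectively (as in the single-exponential case). The order of a sum is at most the max of the orders, so ρ ≤ 5. For the lower bound: on |z|=r choose arg z so that 3z^5 is real positive; then |e^{3z^5}| = e^{3r^5} while |e^{-2z^2}| ≤ e^{2r^2} = o(e^{3r^5}). So |f| ≥ e^{3r^5}(1 − o(1)) and ρ ≥ 5. Hence ρ = max(2, 5) = 5.
Therefore ρ = 5.

Order ρ = 5.


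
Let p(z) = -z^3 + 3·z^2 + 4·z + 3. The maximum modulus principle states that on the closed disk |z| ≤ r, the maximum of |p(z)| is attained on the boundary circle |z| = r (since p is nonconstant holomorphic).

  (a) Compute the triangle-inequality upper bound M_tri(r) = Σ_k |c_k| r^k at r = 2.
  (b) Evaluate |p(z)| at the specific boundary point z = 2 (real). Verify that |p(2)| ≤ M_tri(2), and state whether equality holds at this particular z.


Coefficients: c_0 = 3, c_1 = 4, c_2 = 3, c_3 = -1. Radius r = 2.
Part (a). Triangle bound: M_tri(r) = Σ_k |c_k| r^k
  = |3|·2^0 + |4|·2^1 + |3|·2^2 + |-1|·2^3
  = 3 + 8 + 12 + 8 = 31.
This bounds M(r) := max_{|z|=r} |p(z)| from above; equality holds iff all terms c_k z^k can be made to align in phase at a single z on |z|=r.
Part (b). At z = 2 (real, on the circle |z| = r):
  p(2) = (3)·2^0 + (4)·2^1 + (3)·2^2 + (-1)·2^3 = 15.
  |p(2)| = 15.
Check: |p(2)| = 15 ≤ 31 = M_tri(2). ✓ Equality does not hold at z = 2 (the coefficients have mixed signs, so the terms do not all align in phase there).

M_tri(2) = 31; |p(2)| = 15; equality at z=2: no.


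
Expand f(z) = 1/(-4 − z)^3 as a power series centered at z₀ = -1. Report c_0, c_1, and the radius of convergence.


Let w = z − z₀, so z = z₀ + w.
Then -4 − z = -4 − (z₀ + w) = (-4 − z₀) − w = -3 − w.
f(z) = 1/(-3 − w)^3 = (1/(-3)^3) · (1 − w/(-3))^{−3}.
By the binomial series (1−u)^{−3} = Σ_{n≥0} C(n+2, 2) u^n for |u|<1, with u = w/(-3):
  c_n = C(n+2, 2) / (-3)^(n+3).
  c_0 = 1/(-3)^3 = -1/27.
  c_1 = 3/(-3)^4 = 1/27.
The series is valid for |w/d| < 1, i.e. |z − z₀| < |d|.
Radius of convergence: R = |-4 − z₀| = |-3| = 3 (distance from z₀ to the singularity z = -4).

c_0 = -1/27, c_1 = 1/27; R = 3.


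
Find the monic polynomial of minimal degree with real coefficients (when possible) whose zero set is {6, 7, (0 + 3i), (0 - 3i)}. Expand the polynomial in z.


The polynomial is p(z) = ∏_{α ∈ S} (z − α), where S = {6, 7, (0 + 3i), (0 - 3i)}.
Expanding the product yields: p(z) = z^4 -13·z^3 + 51·z^2 -117·z + 378.
Note conjugate pairs combine to real quadratics: (z − (0+3i))(z − (0−3i)) = z² + 9.
The resulting polynomial has degree 4 and real coefficients as required.

p(z) = z^4 -13·z^3 + 51·z^2 -117·z + 378.


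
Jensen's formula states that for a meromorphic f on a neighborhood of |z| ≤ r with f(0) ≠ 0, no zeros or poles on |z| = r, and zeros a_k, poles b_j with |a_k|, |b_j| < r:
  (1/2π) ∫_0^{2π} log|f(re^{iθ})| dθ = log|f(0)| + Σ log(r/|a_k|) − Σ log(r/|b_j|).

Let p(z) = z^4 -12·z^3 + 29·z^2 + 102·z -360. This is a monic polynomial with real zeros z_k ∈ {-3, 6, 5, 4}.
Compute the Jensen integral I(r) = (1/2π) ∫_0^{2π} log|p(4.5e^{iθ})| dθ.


Zeros: -3, 4, 5, 6; r = 4.5.
Inside |z| < r: -3, 4. Outside (|z| ≥ r): 5, 6.
p(0) = -360, so log|p(0)| = log(360) = 5.8861.
Apply Jensen: I(r) = log|p(0)| + Σ_k log(r/|z_k|), summed over zeros inside |z| < r.
  log(r/|z_k|) for z_k = -3: log(4.5/3) = 0.4055
  log(r/|z_k|) for z_k = 4: log(4.5/4) = 0.1178
  Outside zeros (5, 6) contribute nothing to the Jensen sum.
Sum over inside zeros: 0.5232.
I(r) = log|p(0)| + (inside sum) = 5.8861 + 0.5232 = 6.4094.
Note: since some zeros are outside |z| ≤ r, the simplified n·log(r) form does NOT apply — only the inside zeros contribute.

I(r) ≈ 6.4094.


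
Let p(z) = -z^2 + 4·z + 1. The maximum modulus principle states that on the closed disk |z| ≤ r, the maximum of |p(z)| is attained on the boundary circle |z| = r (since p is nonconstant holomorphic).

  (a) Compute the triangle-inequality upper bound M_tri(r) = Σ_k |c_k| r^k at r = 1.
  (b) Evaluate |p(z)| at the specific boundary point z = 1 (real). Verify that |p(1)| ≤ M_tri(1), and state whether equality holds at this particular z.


Coefficients: c_0 = 1, c_1 = 4, c_2 = -1. Radius r = 1.
Part (a). Triangle bound: M_tri(r) = Σ_k |c_k| r^k
  = |1|·1^0 + |4|·1^1 + |-1|·1^2
  = 1 + 4 + 1 = 6.
This bounds M(r) := max_{|z|=r} |p(z)| from above; equality holds iff all terms c_k z^k can be made to align in phase at a single z on |z|=r.
Part (b). At z = 1 (real, on the circle |z| = r):
  p(1) = (1)·1^0 + (4)·1^1 + (-1)·1^2 = 4.
  |p(1)| = 4.
Check: |p(1)| = 4 ≤ 6 = M_tri(1). ✓ Equality does not hold at z = 1 (the coefficients have mixed signs, so the terms do not all align in phase there).

M_tri(1) = 6; |p(1)| = 4; equality at z=1: no.


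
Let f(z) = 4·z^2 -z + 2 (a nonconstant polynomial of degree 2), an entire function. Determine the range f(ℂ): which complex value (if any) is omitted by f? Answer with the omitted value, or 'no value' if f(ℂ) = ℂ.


Little Picard bounds the complement of f(ℂ) to at most one point.
For every w ∈ ℂ, the equation p(z) − w = 0 is a nonconstant polynomial in z and hence has at least one root by the fundamental theorem of algebra. So p is surjective onto ℂ, omitting no value.

Omitted value: no value.


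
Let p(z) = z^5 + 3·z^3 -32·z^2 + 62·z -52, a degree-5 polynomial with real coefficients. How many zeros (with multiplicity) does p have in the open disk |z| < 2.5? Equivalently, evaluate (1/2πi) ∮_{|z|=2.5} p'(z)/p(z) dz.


The zeros of p are: 2, (-2 + 3i), (-2 - 3i), (1 + 1i), (1 - 1i).
Their magnitudes are: 2, 3.606, 3.606, 1.414, 1.414.
Zeros with |z| < R = 2.5: 2, (1 + 1i), (1 - 1i).
Count = 3.
By the argument principle, (1/2πi) ∮_{|z|=R} p'(z)/p(z) dz equals exactly this count.

Number of zeros inside |z| < 2.5: 3.


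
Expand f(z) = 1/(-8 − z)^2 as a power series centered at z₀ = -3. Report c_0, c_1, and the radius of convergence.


Let w = z − z₀, so z = z₀ + w.
Then -8 − z = -8 − (z₀ + w) = (-8 − z₀) − w = -5 − w.
f(z) = 1/(-5 − w)^2 = (1/(-5)^2) · (1 − w/(-5))^{−2}.
By the binomial series (1−u)^{−2} = Σ_{n≥0} C(n+1, 1) u^n for |u|<1, with u = w/(-5):
  c_n = C(n+1, 1) / (-5)^(n+2).
  c_0 = 1/(-5)^2 = 1/25.
  c_1 = 2/(-5)^3 = -2/125.
The series is valid for |w/d| < 1, i.e. |z − z₀| < |d|.
Radius of convergence: R = |-8 − z₀| = |-5| = 5 (distance from z₀ to the singularity z = -8).

c_0 = 1/25, c_1 = -2/125; R = 5.


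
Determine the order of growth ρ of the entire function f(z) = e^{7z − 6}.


|e^{7z − 6}| = e^{Re(7·z) + -6} ≤ e^{7|z|^1 + -6} = e^{7r^1 + -6} on |z| = r, so ρ ≤ 1. Choosing z on |z|=r so that 7·z is real positive (always possible by picking arg z appropriately) gives |f(z)| = e^{7r^1 + -6}, matching the bound. The additive constant -6 does not affect log log M(r) ~ 1·log r. Hence ρ = 1.
Therefore ρ = 1.

Order ρ = 1.


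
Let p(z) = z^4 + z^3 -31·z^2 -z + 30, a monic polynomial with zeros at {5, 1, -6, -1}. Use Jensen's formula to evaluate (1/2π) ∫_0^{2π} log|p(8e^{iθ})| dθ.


Zeros: -6, -1, 1, 5; r = 8.
Inside |z| < r: -6, -1, 1, 5. Outside (|z| ≥ r): ∅.
p(0) = 30, so log|p(0)| = log(30) = 3.4012.
Apply Jensen: I(r) = log|p(0)| + Σ_k log(r/|z_k|), summed over zeros inside |z| < r.
  log(r/|z_k|) for z_k = 5: log(8/5) = 0.4700
  log(r/|z_k|) for z_k = 1: log(8/1) = 2.0794
  log(r/|z_k|) for z_k = -6: log(8/6) = 0.2877
  log(r/|z_k|) for z_k = -1: log(8/1) = 2.0794
Sum over inside zeros: 4.9166.
I(r) = log|p(0)| + (inside sum) = 3.4012 + 4.9166 = 8.3178.
Closed form (all zeros inside, monic): I(r) = n·log(r) = 4·log(8) = 8.3178. ✓

I(r) ≈ 8.3178.


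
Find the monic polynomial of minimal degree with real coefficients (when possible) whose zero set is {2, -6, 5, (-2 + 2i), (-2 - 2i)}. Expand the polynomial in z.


The polynomial is p(z) = ∏_{α ∈ S} (z − α), where S = {2, -6, 5, (-2 + 2i), (-2 - 2i)}.
Expanding the product yields: p(z) = z^5 + 3·z^4 -28·z^3 -76·z^2 -16·z + 480.
Note conjugate pairs combine to real quadratics: (z − (-2+2i))(z − (-2−2i)) = z² + 4z + 8.
The resulting polynomial has degree 5 and real coefficients as required.

p(z) = z^5 + 3·z^4 -28·z^3 -76·z^2 -16·z + 480.


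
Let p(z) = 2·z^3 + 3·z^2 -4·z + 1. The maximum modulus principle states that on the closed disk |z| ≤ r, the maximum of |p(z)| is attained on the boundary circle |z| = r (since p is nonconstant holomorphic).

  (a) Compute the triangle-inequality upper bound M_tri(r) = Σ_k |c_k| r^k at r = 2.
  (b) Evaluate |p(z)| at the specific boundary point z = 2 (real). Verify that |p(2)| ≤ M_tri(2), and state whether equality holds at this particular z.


Coefficients: c_0 = 1, c_1 = -4, c_2 = 3, c_3 = 2. Radius r = 2.
Part (a). Triangle bound: M_tri(r) = Σ_k |c_k| r^k
  = |1|·2^0 + |-4|·2^1 + |3|·2^2 + |2|·2^3
  = 1 + 8 + 12 + 16 = 37.
This bounds M(r) := max_{|z|=r} |p(z)| from above; equality holds iff all terms c_k z^k can be made to align in phase at a single z on |z|=r.
Part (b). At z = 2 (real, on the circle |z| = r):
  p(2) = (1)·2^0 + (-4)·2^1 + (3)·2^2 + (2)·2^3 = 21.
  |p(2)| = 21.
Check: |p(2)| = 21 ≤ 37 = M_tri(2). ✓ Equality does not hold at z = 2 (the coefficients have mixed signs, so the terms do not all align in phase there).

M_tri(2) = 37; |p(2)| = 21; equality at z=2: no.


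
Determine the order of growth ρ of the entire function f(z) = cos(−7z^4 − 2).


Write cos(w) = (e^{iw} ± e^{−iw})/(2 or 2i), so |cos(w)| ≤ e^{|w|}. With w = −7z^4 − 2, |w| ≤ 7r^4 + 2 on |z|=r, giving M(r) ≤ e^{7r^4 + 2} and ρ ≤ 4. For the lower bound, choose z on |z|=r with -7z^4 purely imaginary of modulus 7r^4; then |cos(−7z^4 − 2)| grows like e^{7r^4}/2, so ρ ≥ 4. Hence ρ = 4.
Therefore ρ = 4.

Order ρ = 4.


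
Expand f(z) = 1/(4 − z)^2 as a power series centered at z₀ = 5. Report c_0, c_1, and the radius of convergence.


Let w = z − z₀, so z = z₀ + w.
Then 4 − z = 4 − (z₀ + w) = (4 − z₀) − w = -1 − w.
f(z) = 1/(-1 − w)^2 = (1/(-1)^2) · (1 − w/(-1))^{−2}.
By the binomial series (1−u)^{−2} = Σ_{n≥0} C(n+1, 1) u^n for |u|<1, with u = w/(-1):
  c_n = C(n+1, 1) / (-1)^(n+2).
  c_0 = 1/(-1)^2 = 1.
  c_1 = 2/(-1)^3 = -2.
The series is valid for |w/d| < 1, i.e. |z − z₀| < |d|.
Radius of convergence: R = |4 − z₀| = |-1| = 1 (distance from z₀ to the singularity z = 4).

c_0 = 1, c_1 = -2; R = 1.


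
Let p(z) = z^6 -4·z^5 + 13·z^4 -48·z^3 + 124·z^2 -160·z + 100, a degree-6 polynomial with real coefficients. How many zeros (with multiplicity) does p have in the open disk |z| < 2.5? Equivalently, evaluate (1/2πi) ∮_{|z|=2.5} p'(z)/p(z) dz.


The zeros of p are: (-1 + 3i), (-1 - 3i), (2 + 1i), (2 - 1i), (1 + 1i), (1 - 1i).
Their magnitudes are: 3.162, 3.162, 2.236, 2.236, 1.414, 1.414.
Zeros with |z| < R = 2.5: (2 + 1i), (2 - 1i), (1 + 1i), (1 - 1i).
Count = 4.
By the argument principle, (1/2πi) ∮_{|z|=R} p'(z)/p(z) dz equals exactly this count.

Number of zeros inside |z| < 2.5: 4.


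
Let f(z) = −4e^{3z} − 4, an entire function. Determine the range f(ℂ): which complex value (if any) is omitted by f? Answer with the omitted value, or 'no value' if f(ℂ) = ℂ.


Little Picard bounds the complement of f(ℂ) to at most one point.
e^{3z} is never zero on ℂ, so -4·e^{3z} takes every value in ℂ ∖ {0}. Adding -4 shifts the range to ℂ ∖ {-4}. Thus f omits exactly the value -4.

Omitted value: -4.


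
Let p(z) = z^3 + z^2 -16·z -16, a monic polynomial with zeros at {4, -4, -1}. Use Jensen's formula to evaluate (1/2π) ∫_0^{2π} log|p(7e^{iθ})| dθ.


Zeros: -4, -1, 4; r = 7.
Inside |z| < r: -4, -1, 4. Outside (|z| ≥ r): ∅.
p(0) = -16, so log|p(0)| = log(16) = 2.7726.
Apply Jensen: I(r) = log|p(0)| + Σ_k log(r/|z_k|), summed over zeros inside |z| < r.
  log(r/|z_k|) for z_k = 4: log(7/4) = 0.5596
  log(r/|z_k|) for z_k = -4: log(7/4) = 0.5596
  log(r/|z_k|) for z_k = -1: log(7/1) = 1.9459
Sum over inside zeros: 3.0651.
I(r) = log|p(0)| + (inside sum) = 2.7726 + 3.0651 = 5.8377.
Closed form (all zeros inside, monic): I(r) = n·log(r) = 3·log(7) = 5.8377. ✓

I(r) ≈ 5.8377.


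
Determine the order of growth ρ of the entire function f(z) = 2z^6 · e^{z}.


M(r) = max_{|z|=r} |2|·|z|^6·|e^{z}| = 2·r^6 · e^{1r^1} (the factors attain their maxima compatibly on |z|=r). Then log M(r) = log 2 + 6·log r + 1r^1, dominated by the last term, so log log M(r) ~ 1·log r. The polynomial factor 2z^6 contributes only a log r term and does not affect the order. ρ = 1.
Therefore ρ = 1.

Order ρ = 1.


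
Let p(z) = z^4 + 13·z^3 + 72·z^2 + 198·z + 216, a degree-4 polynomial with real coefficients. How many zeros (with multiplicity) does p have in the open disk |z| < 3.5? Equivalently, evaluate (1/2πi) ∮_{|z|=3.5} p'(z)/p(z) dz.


The zeros of p are: -3, -4, (-3 + 3i), (-3 - 3i).
Their magnitudes are: 3, 4, 4.243, 4.243.
Zeros with |z| < R = 3.5: -3.
Count = 1.
By the argument principle, (1/2πi) ∮_{|z|=R} p'(z)/p(z) dz equals exactly this count.

Number of zeros inside |z| < 3.5: 1.


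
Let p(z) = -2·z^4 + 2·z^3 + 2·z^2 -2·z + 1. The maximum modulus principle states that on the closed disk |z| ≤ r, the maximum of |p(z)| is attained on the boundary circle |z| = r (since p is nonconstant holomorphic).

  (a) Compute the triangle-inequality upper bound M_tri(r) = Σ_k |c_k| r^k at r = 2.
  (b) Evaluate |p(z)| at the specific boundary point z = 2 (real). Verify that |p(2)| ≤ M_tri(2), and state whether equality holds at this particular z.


Coefficients: c_0 = 1, c_1 = -2, c_2 = 2, c_3 = 2, c_4 = -2. Radius r = 2.
Part (a). Triangle bound: M_tri(r) = Σ_k |c_k| r^k
  = |1|·2^0 + |-2|·2^1 + |2|·2^2 + |2|·2^3 + |-2|·2^4
  = 1 + 4 + 8 + 16 + 32 = 61.
This bounds M(r) := max_{|z|=r} |p(z)| from above; equality holds iff all terms c_k z^k can be made to align in phase at a single z on |z|=r.
Part (b). At z = 2 (real, on the circle |z| = r):
  p(2) = (1)·2^0 + (-2)·2^1 + (2)·2^2 + (2)·2^3 + (-2)·2^4 = -11.
  |p(2)| = 11.
Check: |p(2)| = 11 ≤ 61 = M_tri(2). ✓ Equality does not hold at z = 2 (the coefficients have mixed signs, so the terms do not all align in phase there).

M_tri(2) = 61; |p(2)| = 11; equality at z=2: no.


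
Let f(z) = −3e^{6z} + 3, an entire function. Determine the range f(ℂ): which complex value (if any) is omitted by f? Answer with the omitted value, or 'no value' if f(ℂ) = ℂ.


Little Picard bounds the complement of f(ℂ) to at most one point.
e^{6z} is never zero on ℂ, so -3·e^{6z} takes every value in ℂ ∖ {0}. Adding 3 shifts the range to ℂ ∖ {3}. Thus f omits exactly the value 3.

Omitted value: 3.


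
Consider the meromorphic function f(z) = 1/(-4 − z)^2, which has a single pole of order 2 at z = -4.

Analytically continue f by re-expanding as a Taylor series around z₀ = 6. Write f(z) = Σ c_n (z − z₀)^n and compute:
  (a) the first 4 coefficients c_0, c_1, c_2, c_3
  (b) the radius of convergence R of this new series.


Let w = z − z₀, so z = z₀ + w.
Then -4 − z = -4 − (z₀ + w) = (-4 − z₀) − w = -10 − w.
f(z) = 1/(-10 − w)^2 = (1/(-10)^2) · (1 − w/(-10))^{−2}.
By the binomial series (1−u)^{−2} = Σ_{n≥0} C(n+1, 1) u^n for |u|<1, with u = w/(-10):
  c_n = C(n+1, 1) / (-10)^(n+2).
  c_0 = 1/(-10)^2 = 1/100.
  c_1 = 2/(-10)^3 = -1/500.
  c_2 = 3/(-10)^4 = 3/10000.
  c_3 = 4/(-10)^5 = -1/25000.
The series is valid for |w/d| < 1, i.e. |z − z₀| < |d|.
Radius of convergence: R = |-4 − z₀| = |-10| = 10 (distance from z₀ to the singularity z = -4).

c_0 = 1/100, c_1 = -1/500, c_2 = 3/10000, c_3 = -1/25000; R = 10.


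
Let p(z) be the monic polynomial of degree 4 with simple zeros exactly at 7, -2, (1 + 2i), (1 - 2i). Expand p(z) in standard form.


The polynomial is p(z) = ∏_{α ∈ S} (z − α), where S = {7, -2, (1 + 2i), (1 - 2i)}.
Expanding the product yields: p(z) = z^4 -7·z^3 + z^2 + 3·z -70.
Note conjugate pairs combine to real quadratics: (z − (1+2i))(z − (1−2i)) = z² − 2z + 5.
The resulting polynomial has degree 4 and real coefficients as required.

p(z) = z^4 -7·z^3 + z^2 + 3·z -70.


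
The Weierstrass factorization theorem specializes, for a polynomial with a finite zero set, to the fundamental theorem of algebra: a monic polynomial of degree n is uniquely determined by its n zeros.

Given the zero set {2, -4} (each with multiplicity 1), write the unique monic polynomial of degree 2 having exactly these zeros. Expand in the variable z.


The polynomial is p(z) = ∏_{α ∈ S} (z − α), where S = {2, -4}.
Expanding the product yields: p(z) = z^2 + 2·z -8.
The resulting polynomial has degree 2 and real coefficients as required.

p(z) = z^2 + 2·z -8.


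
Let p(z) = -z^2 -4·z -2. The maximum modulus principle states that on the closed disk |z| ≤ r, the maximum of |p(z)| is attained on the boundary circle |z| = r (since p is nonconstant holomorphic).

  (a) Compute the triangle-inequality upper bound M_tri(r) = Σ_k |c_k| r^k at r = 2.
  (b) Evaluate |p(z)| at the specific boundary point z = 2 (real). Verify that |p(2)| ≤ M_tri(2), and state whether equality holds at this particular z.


Coefficients: c_0 = -2, c_1 = -4, c_2 = -1. Radius r = 2.
Part (a). Triangle bound: M_tri(r) = Σ_k |c_k| r^k
  = |-2|·2^0 + |-4|·2^1 + |-1|·2^2
  = 2 + 8 + 4 = 14.
This bounds M(r) := max_{|z|=r} |p(z)| from above; equality holds iff all terms c_k z^k can be made to align in phase at a single z on |z|=r.
Part (b). At z = 2 (real, on the circle |z| = r):
  p(2) = (-2)·2^0 + (-4)·2^1 + (-1)·2^2 = -14.
  |p(2)| = 14.
Since all nonzero coefficients share the same sign, |p(2)| = 14 = M_tri(2); the triangle bound is attained at z = 2, so in fact M(r) = 14.

M_tri(2) = 14; |p(2)| = 14; equality at z=2: yes.


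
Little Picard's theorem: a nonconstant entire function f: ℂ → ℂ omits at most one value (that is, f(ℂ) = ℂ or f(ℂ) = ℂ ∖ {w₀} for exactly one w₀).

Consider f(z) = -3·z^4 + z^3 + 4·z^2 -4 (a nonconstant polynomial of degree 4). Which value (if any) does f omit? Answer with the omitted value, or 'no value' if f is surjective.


Little Picard bounds the complement of f(ℂ) to at most one point.
For every w ∈ ℂ, the equation p(z) − w = 0 is a nonconstant polynomial in z and hence has at least one root by the fundamental theorem of algebra. So p is surjective onto ℂ, omitting no value.

Omitted value: no value.


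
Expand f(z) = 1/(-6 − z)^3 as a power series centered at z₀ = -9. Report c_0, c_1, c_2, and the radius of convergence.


Let w = z − z₀, so z = z₀ + w.
Then -6 − z = -6 − (z₀ + w) = (-6 − z₀) − w = 3 − w.
f(z) = 1/(3 − w)^3 = (1/(3)^3) · (1 − w/(3))^{−3}.
By the binomial series (1−u)^{−3} = Σ_{n≥0} C(n+2, 2) u^n for |u|<1, with u = w/(3):
  c_n = C(n+2, 2) / (3)^(n+3).
  c_0 = 1/(3)^3 = 1/27.
  c_1 = 3/(3)^4 = 1/27.
  c_2 = 6/(3)^5 = 2/81.
The series is valid for |w/d| < 1, i.e. |z − z₀| < |d|.
Radius of convergence: R = |-6 − z₀| = |3| = 3 (distance from z₀ to the singularity z = -6).

c_0 = 1/27, c_1 = 1/27, c_2 = 2/81; R = 3.


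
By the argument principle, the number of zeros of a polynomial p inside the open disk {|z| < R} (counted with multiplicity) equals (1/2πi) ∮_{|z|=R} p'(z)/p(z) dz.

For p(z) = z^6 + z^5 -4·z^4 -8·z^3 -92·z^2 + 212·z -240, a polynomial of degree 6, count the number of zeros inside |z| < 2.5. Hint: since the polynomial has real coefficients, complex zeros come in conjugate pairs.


The zeros of p are: (1 + 1i), (1 - 1i), (-1 + 3i), (-1 - 3i), 3, -4.
Their magnitudes are: 1.414, 1.414, 3.162, 3.162, 3, 4.
Zeros with |z| < R = 2.5: (1 + 1i), (1 - 1i).
Count = 2.
By the argument principle, (1/2πi) ∮_{|z|=R} p'(z)/p(z) dz equals exactly this count.

Number of zeros inside |z| < 2.5: 2.


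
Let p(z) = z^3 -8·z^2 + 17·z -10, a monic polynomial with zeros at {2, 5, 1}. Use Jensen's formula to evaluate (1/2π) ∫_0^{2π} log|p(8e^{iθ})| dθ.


Zeros: 1, 2, 5; r = 8.
Inside |z| < r: 1, 2, 5. Outside (|z| ≥ r): ∅.
p(0) = -10, so log|p(0)| = log(10) = 2.3026.
Apply Jensen: I(r) = log|p(0)| + Σ_k log(r/|z_k|), summed over zeros inside |z| < r.
  log(r/|z_k|) for z_k = 2: log(8/2) = 1.3863
  log(r/|z_k|) for z_k = 5: log(8/5) = 0.4700
  log(r/|z_k|) for z_k = 1: log(8/1) = 2.0794
Sum over inside zeros: 3.9357.
I(r) = log|p(0)| + (inside sum) = 2.3026 + 3.9357 = 6.2383.
Closed form (all zeros inside, monic): I(r) = n·log(r) = 3·log(8) = 6.2383. ✓

I(r) ≈ 6.2383.


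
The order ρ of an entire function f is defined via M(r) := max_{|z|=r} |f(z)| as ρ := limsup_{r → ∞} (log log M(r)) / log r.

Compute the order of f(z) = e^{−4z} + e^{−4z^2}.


Each summand is entire of order 1 and 2 respectively (as in the single-exponential case). The order of a sum is at most the max of the orders, so ρ ≤ 2. For the lower bound: on |z|=r choose arg z so that -4z^2 is real positive; then |e^{-4z^2}| = e^{4r^2} while |e^{-4z}| ≤ e^{4r^1} = o(e^{4r^2}). So |f| ≥ e^{4r^2}(1 − o(1)) and ρ ≥ 2. Hence ρ = max(1, 2) = 2.
Therefore ρ = 2.

Order ρ = 2.


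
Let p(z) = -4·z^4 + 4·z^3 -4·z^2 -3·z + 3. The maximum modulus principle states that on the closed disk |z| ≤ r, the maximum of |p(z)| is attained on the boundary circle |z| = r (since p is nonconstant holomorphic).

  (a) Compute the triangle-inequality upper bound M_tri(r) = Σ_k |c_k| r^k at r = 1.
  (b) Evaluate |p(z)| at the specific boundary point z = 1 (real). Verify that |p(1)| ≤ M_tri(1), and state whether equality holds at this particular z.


Coefficients: c_0 = 3, c_1 = -3, c_2 = -4, c_3 = 4, c_4 = -4. Radius r = 1.
Part (a). Triangle bound: M_tri(r) = Σ_k |c_k| r^k
  = |3|·1^0 + |-3|·1^1 + |-4|·1^2 + |4|·1^3 + |-4|·1^4
  = 3 + 3 + 4 + 4 + 4 = 18.
This bounds M(r) := max_{|z|=r} |p(z)| from above; equality holds iff all terms c_k z^k can be made to align in phase at a single z on |z|=r.
Part (b). At z = 1 (real, on the circle |z| = r):
  p(1) = (3)·1^0 + (-3)·1^1 + (-4)·1^2 + (4)·1^3 + (-4)·1^4 = -4.
  |p(1)| = 4.
Check: |p(1)| = 4 ≤ 18 = M_tri(1). ✓ Equality does not hold at z = 1 (the coefficients have mixed signs, so the terms do not all align in phase there).

M_tri(1) = 18; |p(1)| = 4; equality at z=1: no.


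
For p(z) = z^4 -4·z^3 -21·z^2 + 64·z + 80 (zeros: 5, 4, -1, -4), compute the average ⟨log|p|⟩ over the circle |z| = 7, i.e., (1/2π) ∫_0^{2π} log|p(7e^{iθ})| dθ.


Zeros: -4, -1, 4, 5; r = 7.
Inside |z| < r: -4, -1, 4, 5. Outside (|z| ≥ r): ∅.
p(0) = 80, so log|p(0)| = log(80) = 4.3820.
Apply Jensen: I(r) = log|p(0)| + Σ_k log(r/|z_k|), summed over zeros inside |z| < r.
  log(r/|z_k|) for z_k = 5: log(7/5) = 0.3365
  log(r/|z_k|) for z_k = 4: log(7/4) = 0.5596
  log(r/|z_k|) for z_k = -1: log(7/1) = 1.9459
  log(r/|z_k|) for z_k = -4: log(7/4) = 0.5596
Sum over inside zeros: 3.4016.
I(r) = log|p(0)| + (inside sum) = 4.3820 + 3.4016 = 7.7836.
Closed form (all zeros inside, monic): I(r) = n·log(r) = 4·log(7) = 7.7836. ✓

I(r) ≈ 7.7836.


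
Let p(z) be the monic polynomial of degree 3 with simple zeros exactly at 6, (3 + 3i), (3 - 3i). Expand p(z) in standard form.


The polynomial is p(z) = ∏_{α ∈ S} (z − α), where S = {6, (3 + 3i), (3 - 3i)}.
Expanding the product yields: p(z) = z^3 -12·z^2 + 54·z -108.
Note conjugate pairs combine to real quadratics: (z − (3+3i))(z − (3−3i)) = z² − 6z + 18.
The resulting polynomial has degree 3 and real coefficients as required.

p(z) = z^3 -12·z^2 + 54·z -108.


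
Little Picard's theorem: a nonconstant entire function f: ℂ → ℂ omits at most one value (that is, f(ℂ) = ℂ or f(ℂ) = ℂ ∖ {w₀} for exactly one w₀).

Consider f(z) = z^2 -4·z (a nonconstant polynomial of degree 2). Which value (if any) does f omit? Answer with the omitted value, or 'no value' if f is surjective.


Little Picard bounds the complement of f(ℂ) to at most one point.
For every w ∈ ℂ, the equation p(z) − w = 0 is a nonconstant polynomial in z and hence has at least one root by the fundamental theorem of algebra. So p is surjective onto ℂ, omitting no value.

Omitted value: no value.


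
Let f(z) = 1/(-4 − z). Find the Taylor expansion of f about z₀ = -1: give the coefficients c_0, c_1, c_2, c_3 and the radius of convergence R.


Let w = z − z₀, so z = z₀ + w.
Then -4 − z = -4 − (z₀ + w) = (-4 − z₀) − w = -3 − w.
f(z) = 1/(-3 − w) = (1/(-3)) · 1/(1 − w/(-3)) = Σ_{n≥0} w^n / (-3)^(n+1).
So c_n = 1/(-3)^(n+1):
  c_0 = 1/(-3)^1 = -1/3.
  c_1 = 1/(-3)^2 = 1/9.
  c_2 = 1/(-3)^3 = -1/27.
  c_3 = 1/(-3)^4 = 1/81.
The series is valid for |w/d| < 1, i.e. |z − z₀| < |d|.
Radius of convergence: R = |-4 − z₀| = |-3| = 3 (distance from z₀ to the singularity z = -4).

c_0 = -1/3, c_1 = 1/9, c_2 = -1/27, c_3 = 1/81; R = 3.


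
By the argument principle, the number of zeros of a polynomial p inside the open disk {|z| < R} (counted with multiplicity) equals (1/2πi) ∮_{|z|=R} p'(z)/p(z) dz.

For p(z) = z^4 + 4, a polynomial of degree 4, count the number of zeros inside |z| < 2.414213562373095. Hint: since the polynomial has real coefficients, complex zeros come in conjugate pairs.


The zeros of p are: (1 + 1i), (1 - 1i), (-1 + 1i), (-1 - 1i).
Their magnitudes are: 1.414, 1.414, 1.414, 1.414.
Zeros with |z| < R = 2.414213562373095: (1 + 1i), (1 - 1i), (-1 + 1i), (-1 - 1i).
Count = 4.
By the argument principle, (1/2πi) ∮_{|z|=R} p'(z)/p(z) dz equals exactly this count.

Number of zeros inside |z| < 2.414213562373095: 4.


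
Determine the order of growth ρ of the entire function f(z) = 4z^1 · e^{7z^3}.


M(r) = max_{|z|=r} |4|·|z|^1·|e^{7z^3}| = 4·r^1 · e^{7r^3} (the factors attain their maxima compatibly on |z|=r). Then log M(r) = log 4 + 1·log r + 7r^3, dominated by the last term, so log log M(r) ~ 3·log r. The polynomial factor 4z^1 contributes only a log r term and does not affect the order. ρ = 3.
Therefore ρ = 3.

Order ρ = 3.


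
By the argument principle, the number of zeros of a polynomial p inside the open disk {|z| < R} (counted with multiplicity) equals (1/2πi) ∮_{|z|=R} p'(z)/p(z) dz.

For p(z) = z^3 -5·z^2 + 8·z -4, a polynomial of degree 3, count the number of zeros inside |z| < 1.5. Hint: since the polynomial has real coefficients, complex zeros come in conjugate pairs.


The zeros of p are: 2, 2, 1.
Their magnitudes are: 2, 2, 1.
Zeros with |z| < R = 1.5: 1.
Count = 1.
By the argument principle, (1/2πi) ∮_{|z|=R} p'(z)/p(z) dz equals exactly this count.

Number of zeros inside |z| < 1.5: 1.


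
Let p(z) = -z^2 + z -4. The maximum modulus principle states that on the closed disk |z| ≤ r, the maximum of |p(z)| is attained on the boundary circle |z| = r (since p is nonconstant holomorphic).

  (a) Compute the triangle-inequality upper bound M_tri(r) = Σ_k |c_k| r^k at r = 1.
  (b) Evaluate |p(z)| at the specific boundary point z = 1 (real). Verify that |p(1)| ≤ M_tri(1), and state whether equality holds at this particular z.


Coefficients: c_0 = -4, c_1 = 1, c_2 = -1. Radius r = 1.
Part (a). Triangle bound: M_tri(r) = Σ_k |c_k| r^k
  = |-4|·1^0 + |1|·1^1 + |-1|·1^2
  = 4 + 1 + 1 = 6.
This bounds M(r) := max_{|z|=r} |p(z)| from above; equality holds iff all terms c_k z^k can be made to align in phase at a single z on |z|=r.
Part (b). At z = 1 (real, on the circle |z| = r):
  p(1) = (-4)·1^0 + (1)·1^1 + (-1)·1^2 = -4.
  |p(1)| = 4.
Check: |p(1)| = 4 ≤ 6 = M_tri(1). ✓ Equality does not hold at z = 1 (the coefficients have mixed signs, so the terms do not all align in phase there).

M_tri(1) = 6; |p(1)| = 4; equality at z=1: no.


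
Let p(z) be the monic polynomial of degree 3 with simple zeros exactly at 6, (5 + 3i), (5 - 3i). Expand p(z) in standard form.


The polynomial is p(z) = ∏_{α ∈ S} (z − α), where S = {6, (5 + 3i), (5 - 3i)}.
Expanding the product yields: p(z) = z^3 -16·z^2 + 94·z -204.
Note conjugate pairs combine to real quadratics: (z − (5+3i))(z − (5−3i)) = z² − 10z + 34.
The resulting polynomial has degree 3 and real coefficients as required.

p(z) = z^3 -16·z^2 + 94·z -204.


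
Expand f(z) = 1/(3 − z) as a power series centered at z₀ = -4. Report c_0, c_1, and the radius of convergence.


Let w = z − z₀, so z = z₀ + w.
Then 3 − z = 3 − (z₀ + w) = (3 − z₀) − w = 7 − w.
f(z) = 1/(7 − w) = (1/(7)) · 1/(1 − w/(7)) = Σ_{n≥0} w^n / (7)^(n+1).
So c_n = 1/(7)^(n+1):
  c_0 = 1/(7)^1 = 1/7.
  c_1 = 1/(7)^2 = 1/49.
The series is valid for |w/d| < 1, i.e. |z − z₀| < |d|.
Radius of convergence: R = |3 − z₀| = |7| = 7 (distance from z₀ to the singularity z = 3).

c_0 = 1/7, c_1 = 1/49; R = 7.


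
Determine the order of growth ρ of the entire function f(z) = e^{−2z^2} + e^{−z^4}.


Each summand is entire of order 2 and 4 respectively (as in the single-exponential case). The order of a sum is at most the max of the orders, so ρ ≤ 4. For the lower bound: on |z|=r choose arg z so that -1z^4 is real positive; then |e^{-1z^4}| = e^{1r^4} while |e^{-2z^2}| ≤ e^{2r^2} = o(e^{1r^4}). So |f| ≥ e^{1r^4}(1 − o(1)) and ρ ≥ 4. Hence ρ = max(2, 4) = 4.
Therefore ρ = 4.

Order ρ = 4.


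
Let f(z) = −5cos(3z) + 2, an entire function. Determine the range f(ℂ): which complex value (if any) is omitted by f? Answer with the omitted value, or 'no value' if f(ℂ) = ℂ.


Little Picard bounds the complement of f(ℂ) to at most one point.
cos is entire and surjective onto ℂ: for every w ∈ ℂ, cos(ζ) = w has a solution ζ ∈ ℂ (e.g., via the complex inverse arccos). With ζ = 3z this gives z = ζ/(3). Then -5·cos(3z) takes every value in -5·ℂ = ℂ, and adding 2 is a bijection of ℂ. So f is surjective and omits no value. (Note: only on the real line is cos bounded by [−1, 1].)

Omitted value: no value.


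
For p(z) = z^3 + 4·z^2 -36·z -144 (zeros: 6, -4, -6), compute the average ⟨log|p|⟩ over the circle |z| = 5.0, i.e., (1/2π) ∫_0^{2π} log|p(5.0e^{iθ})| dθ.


Zeros: -6, -4, 6; r = 5.0.
Inside |z| < r: -4. Outside (|z| ≥ r): -6, 6.
p(0) = -144, so log|p(0)| = log(144) = 4.9698.
Apply Jensen: I(r) = log|p(0)| + Σ_k log(r/|z_k|), summed over zeros inside |z| < r.
  log(r/|z_k|) for z_k = -4: log(5.0/4) = 0.2231
  Outside zeros (-6, 6) contribute nothing to the Jensen sum.
Sum over inside zeros: 0.2231.
I(r) = log|p(0)| + (inside sum) = 4.9698 + 0.2231 = 5.1930.
Note: since some zeros are outside |z| ≤ r, the simplified n·log(r) form does NOT apply — only the inside zeros contribute.

I(r) ≈ 5.1930.


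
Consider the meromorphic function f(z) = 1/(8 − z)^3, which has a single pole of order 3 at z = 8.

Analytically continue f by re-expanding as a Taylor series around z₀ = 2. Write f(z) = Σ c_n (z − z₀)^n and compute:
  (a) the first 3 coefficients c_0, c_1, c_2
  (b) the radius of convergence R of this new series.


Let w = z − z₀, so z = z₀ + w.
Then 8 − z = 8 − (z₀ + w) = (8 − z₀) − w = 6 − w.
f(z) = 1/(6 − w)^3 = (1/(6)^3) · (1 − w/(6))^{−3}.
By the binomial series (1−u)^{−3} = Σ_{n≥0} C(n+2, 2) u^n for |u|<1, with u = w/(6):
  c_n = C(n+2, 2) / (6)^(n+3).
  c_0 = 1/(6)^3 = 1/216.
  c_1 = 3/(6)^4 = 1/432.
  c_2 = 6/(6)^5 = 1/1296.
The series is valid for |w/d| < 1, i.e. |z − z₀| < |d|.
Radius of convergence: R = |8 − z₀| = |6| = 6 (distance from z₀ to the singularity z = 8).

c_0 = 1/216, c_1 = 1/432, c_2 = 1/1296; R = 6.


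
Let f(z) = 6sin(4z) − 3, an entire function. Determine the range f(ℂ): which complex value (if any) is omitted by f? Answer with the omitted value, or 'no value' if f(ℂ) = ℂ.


Little Picard bounds the complement of f(ℂ) to at most one point.
sin is entire and surjective onto ℂ: for every w ∈ ℂ, sin(ζ) = w has a solution ζ ∈ ℂ (e.g., via the complex inverse arcsin). With ζ = 4z this gives z = ζ/(4). Then 6·sin(4z) takes every value in 6·ℂ = ℂ, and adding -3 is a bijection of ℂ. So f is surjective and omits no value. (Note: only on the real line is sin bounded by [−1, 1].)

Omitted value: no value.


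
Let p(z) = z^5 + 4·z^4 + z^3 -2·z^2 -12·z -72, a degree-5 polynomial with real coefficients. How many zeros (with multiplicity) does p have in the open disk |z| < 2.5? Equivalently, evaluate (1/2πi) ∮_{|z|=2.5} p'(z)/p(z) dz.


The zeros of p are: -3, -3, (0 + 2i), (0 - 2i), 2.
Their magnitudes are: 3, 3, 2, 2, 2.
Zeros with |z| < R = 2.5: (0 + 2i), (0 - 2i), 2.
Count = 3.
By the argument principle, (1/2πi) ∮_{|z|=R} p'(z)/p(z) dz equals exactly this count.

Number of zeros inside |z| < 2.5: 3.


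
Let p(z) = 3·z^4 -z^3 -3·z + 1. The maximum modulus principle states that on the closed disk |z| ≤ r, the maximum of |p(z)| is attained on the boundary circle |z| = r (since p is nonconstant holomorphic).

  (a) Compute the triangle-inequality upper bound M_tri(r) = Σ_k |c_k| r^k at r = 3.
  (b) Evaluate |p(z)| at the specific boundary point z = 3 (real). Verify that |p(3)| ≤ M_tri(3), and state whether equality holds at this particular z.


Coefficients: c_0 = 1, c_1 = -3, c_2 = 0, c_3 = -1, c_4 = 3. Radius r = 3.
Part (a). Triangle bound: M_tri(r) = Σ_k |c_k| r^k
  = |1|·3^0 + |-3|·3^1 + |0|·3^2 + |-1|·3^3 + |3|·3^4
  = 1 + 9 + 0 + 27 + 243 = 280.
This bounds M(r) := max_{|z|=r} |p(z)| from above; equality holds iff all terms c_k z^k can be made to align in phase at a single z on |z|=r.
Part (b). At z = 3 (real, on the circle |z| = r):
  p(3) = (1)·3^0 + (-3)·3^1 + (0)·3^2 + (-1)·3^3 + (3)·3^4 = 208.
  |p(3)| = 208.
Check: |p(3)| = 208 ≤ 280 = M_tri(3). ✓ Equality does not hold at z = 3 (the coefficients have mixed signs, so the terms do not all align in phase there).

M_tri(3) = 280; |p(3)| = 208; equality at z=3: no.


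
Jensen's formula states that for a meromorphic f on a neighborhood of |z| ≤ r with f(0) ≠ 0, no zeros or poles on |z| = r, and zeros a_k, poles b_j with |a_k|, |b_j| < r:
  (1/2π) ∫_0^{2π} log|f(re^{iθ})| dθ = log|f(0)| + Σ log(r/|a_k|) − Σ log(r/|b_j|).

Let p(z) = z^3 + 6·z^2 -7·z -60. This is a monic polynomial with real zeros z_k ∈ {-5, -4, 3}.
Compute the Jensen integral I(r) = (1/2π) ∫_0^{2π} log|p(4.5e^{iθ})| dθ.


Zeros: -5, -4, 3; r = 4.5.
Inside |z| < r: -4, 3. Outside (|z| ≥ r): -5.
p(0) = -60, so log|p(0)| = log(60) = 4.0943.
Apply Jensen: I(r) = log|p(0)| + Σ_k log(r/|z_k|), summed over zeros inside |z| < r.
  log(r/|z_k|) for z_k = -4: log(4.5/4) = 0.1178
  log(r/|z_k|) for z_k = 3: log(4.5/3) = 0.4055
  Outside zeros (-5) contribute nothing to the Jensen sum.
Sum over inside zeros: 0.5232.
I(r) = log|p(0)| + (inside sum) = 4.0943 + 0.5232 = 4.6176.
Note: since some zeros are outside |z| ≤ r, the simplified n·log(r) form does NOT apply — only the inside zeros contribute.

I(r) ≈ 4.6176.


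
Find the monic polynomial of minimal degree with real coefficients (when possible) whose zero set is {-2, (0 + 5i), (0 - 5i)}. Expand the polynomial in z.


The polynomial is p(z) = ∏_{α ∈ S} (z − α), where S = {-2, (0 + 5i), (0 - 5i)}.
Expanding the product yields: p(z) = z^3 + 2·z^2 + 25·z + 50.
Note conjugate pairs combine to real quadratics: (z − (0+5i))(z − (0−5i)) = z² + 25.
The resulting polynomial has degree 3 and real coefficients as required.

p(z) = z^3 + 2·z^2 + 25·z + 50.


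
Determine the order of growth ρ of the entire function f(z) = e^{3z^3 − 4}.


|e^{3z^3 − 4}| = e^{Re(3·z^3) + -4} ≤ e^{3|z|^3 + -4} = e^{3r^3 + -4} on |z| = r, so ρ ≤ 3. Choosing z on |z|=r so that 3·z^3 is real positive (always possible by picking arg z appropriately) gives |f(z)| = e^{3r^3 + -4}, matching the bound. The additive constant -4 does not affect log log M(r) ~ 3·log r. Hence ρ = 3.
Therefore ρ = 3.

Order ρ = 3.


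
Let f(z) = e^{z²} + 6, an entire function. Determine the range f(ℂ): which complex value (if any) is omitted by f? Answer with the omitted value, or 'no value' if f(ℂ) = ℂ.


Little Picard bounds the complement of f(ℂ) to at most one point.
The exponent g(z) = z² is a nonconstant polynomial, hence surjective onto ℂ. So e^{g(z)} takes every value in {e^w : w ∈ ℂ} = ℂ ∖ {0}. Adding 6 shifts the range to ℂ ∖ {6}. f omits exactly 6.

Omitted value: 6.


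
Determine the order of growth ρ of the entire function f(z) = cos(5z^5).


Write cos(w) = (e^{iw} ± e^{−iw})/(2 or 2i), so |cos(w)| ≤ e^{|w|}. With w = 5z^5, |w| ≤ 5r^5 + 0 on |z|=r, giving M(r) ≤ e^{5r^5 + 0} and ρ ≤ 5. For the lower bound, choose z on |z|=r with 5z^5 purely imaginary of modulus 5r^5; then |cos(5z^5)| grows like e^{5r^5}/2, so ρ ≥ 5. Hence ρ = 5.
Therefore ρ = 5.

Order ρ = 5.


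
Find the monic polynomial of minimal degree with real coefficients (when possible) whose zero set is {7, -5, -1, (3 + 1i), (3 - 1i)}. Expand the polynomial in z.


The polynomial is p(z) = ∏_{α ∈ S} (z − α), where S = {7, -5, -1, (3 + 1i), (3 - 1i)}.
Expanding the product yields: p(z) = z^5 -7·z^4 -21·z^3 + 177·z^2 -160·z -350.
Note conjugate pairs combine to real quadratics: (z − (3+1i))(z − (3−1i)) = z² − 6z + 10.
The resulting polynomial has degree 5 and real coefficients as required.

p(z) = z^5 -7·z^4 -21·z^3 + 177·z^2 -160·z -350.


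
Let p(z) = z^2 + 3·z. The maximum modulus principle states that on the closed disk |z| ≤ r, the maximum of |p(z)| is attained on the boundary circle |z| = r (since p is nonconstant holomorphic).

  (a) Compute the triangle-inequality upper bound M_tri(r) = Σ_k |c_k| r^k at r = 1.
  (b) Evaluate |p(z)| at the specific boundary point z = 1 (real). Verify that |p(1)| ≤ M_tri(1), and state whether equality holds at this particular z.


Coefficients: c_0 = 0, c_1 = 3, c_2 = 1. Radius r = 1.
Part (a). Triangle bound: M_tri(r) = Σ_k |c_k| r^k
  = |0|·1^0 + |3|·1^1 + |1|·1^2
  = 0 + 3 + 1 = 4.
This bounds M(r) := max_{|z|=r} |p(z)| from above; equality holds iff all terms c_k z^k can be made to align in phase at a single z on |z|=r.
Part (b). At z = 1 (real, on the circle |z| = r):
  p(1) = (0)·1^0 + (3)·1^1 + (1)·1^2 = 4.
  |p(1)| = 4.
Since all nonzero coefficients share the same sign, |p(1)| = 4 = M_tri(1); the triangle bound is attained at z = 1, so in fact M(r) = 4.

M_tri(1) = 4; |p(1)| = 4; equality at z=1: yes.
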